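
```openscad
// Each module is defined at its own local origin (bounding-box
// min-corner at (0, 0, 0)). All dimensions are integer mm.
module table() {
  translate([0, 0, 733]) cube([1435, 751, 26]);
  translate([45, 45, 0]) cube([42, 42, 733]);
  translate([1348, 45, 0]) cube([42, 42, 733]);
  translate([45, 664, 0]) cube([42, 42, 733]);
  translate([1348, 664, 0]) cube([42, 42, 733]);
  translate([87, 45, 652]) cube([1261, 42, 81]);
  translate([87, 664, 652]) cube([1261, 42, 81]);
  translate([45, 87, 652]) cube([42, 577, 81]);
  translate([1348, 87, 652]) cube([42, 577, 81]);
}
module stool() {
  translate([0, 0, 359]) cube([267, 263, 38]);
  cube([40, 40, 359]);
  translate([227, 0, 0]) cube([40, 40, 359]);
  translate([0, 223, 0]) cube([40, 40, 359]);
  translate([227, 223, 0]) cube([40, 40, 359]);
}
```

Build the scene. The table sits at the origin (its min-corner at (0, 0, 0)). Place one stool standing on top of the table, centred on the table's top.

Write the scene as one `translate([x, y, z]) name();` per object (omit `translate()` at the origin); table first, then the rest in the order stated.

table();
translate([584, 244, 759]) stool();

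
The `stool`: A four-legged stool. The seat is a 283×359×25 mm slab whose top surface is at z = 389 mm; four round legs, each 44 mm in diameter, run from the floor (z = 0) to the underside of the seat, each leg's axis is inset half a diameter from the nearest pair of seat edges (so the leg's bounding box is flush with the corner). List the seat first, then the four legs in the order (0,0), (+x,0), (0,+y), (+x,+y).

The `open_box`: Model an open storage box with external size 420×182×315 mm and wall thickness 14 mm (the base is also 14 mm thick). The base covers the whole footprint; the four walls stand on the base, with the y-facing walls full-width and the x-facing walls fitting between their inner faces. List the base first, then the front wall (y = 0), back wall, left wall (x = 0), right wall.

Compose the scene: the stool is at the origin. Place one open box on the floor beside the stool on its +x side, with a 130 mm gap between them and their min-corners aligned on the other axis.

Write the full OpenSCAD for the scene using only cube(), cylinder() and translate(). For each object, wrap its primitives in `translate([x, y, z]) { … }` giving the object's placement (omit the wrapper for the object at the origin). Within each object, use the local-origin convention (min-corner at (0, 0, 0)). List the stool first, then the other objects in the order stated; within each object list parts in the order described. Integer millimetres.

translate([0, 0, 364]) cube([283, 359, 25]);
translate([22, 22, 0]) cylinder(h = 364, r = 22);
translate([261, 22, 0]) cylinder(h = 364, r = 22);
translate([22, 337, 0]) cylinder(h = 364, r = 22);
translate([261, 337, 0]) cylinder(h = 364, r = 22);
translate([413, 0, 0]) {
  cube([420, 182, 14]);
  translate([0, 0, 14]) cube([420, 14, 301]);
  translate([0, 168, 14]) cube([420, 14, 301]);
  translate([0, 14, 14]) cube([14, 154, 301]);
  translate([406, 14, 14]) cube([14, 154, 301]);
}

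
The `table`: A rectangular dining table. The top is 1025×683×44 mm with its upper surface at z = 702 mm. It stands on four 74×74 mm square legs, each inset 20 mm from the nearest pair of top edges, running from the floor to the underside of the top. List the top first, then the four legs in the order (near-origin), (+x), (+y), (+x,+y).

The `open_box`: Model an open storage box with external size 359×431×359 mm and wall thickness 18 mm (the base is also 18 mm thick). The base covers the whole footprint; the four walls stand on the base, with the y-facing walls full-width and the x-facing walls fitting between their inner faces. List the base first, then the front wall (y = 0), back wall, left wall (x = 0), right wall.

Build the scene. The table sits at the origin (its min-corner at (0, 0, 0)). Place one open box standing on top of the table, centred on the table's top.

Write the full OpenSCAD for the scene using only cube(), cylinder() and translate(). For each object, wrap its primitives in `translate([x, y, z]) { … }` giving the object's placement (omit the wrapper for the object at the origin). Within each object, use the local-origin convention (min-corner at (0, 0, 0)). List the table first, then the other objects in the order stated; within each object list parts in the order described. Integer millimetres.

translate([0, 0, 658]) cube([1025, 683, 44]);
translate([20, 20, 0]) cube([74, 74, 658]);
translate([931, 20, 0]) cube([74, 74, 658]);
translate([20, 589, 0]) cube([74, 74, 658]);
translate([931, 589, 0]) cube([74, 74, 658]);
translate([333, 126, 702]) {
  cube([359, 431, 18]);
  translate([0, 0, 18]) cube([359, 18, 341]);
  translate([0, 413, 18]) cube([359, 18, 341]);
  translate([0, 18, 18]) cube([18, 395, 341]);
  translate([341, 18, 18]) cube([18, 395, 341]);
}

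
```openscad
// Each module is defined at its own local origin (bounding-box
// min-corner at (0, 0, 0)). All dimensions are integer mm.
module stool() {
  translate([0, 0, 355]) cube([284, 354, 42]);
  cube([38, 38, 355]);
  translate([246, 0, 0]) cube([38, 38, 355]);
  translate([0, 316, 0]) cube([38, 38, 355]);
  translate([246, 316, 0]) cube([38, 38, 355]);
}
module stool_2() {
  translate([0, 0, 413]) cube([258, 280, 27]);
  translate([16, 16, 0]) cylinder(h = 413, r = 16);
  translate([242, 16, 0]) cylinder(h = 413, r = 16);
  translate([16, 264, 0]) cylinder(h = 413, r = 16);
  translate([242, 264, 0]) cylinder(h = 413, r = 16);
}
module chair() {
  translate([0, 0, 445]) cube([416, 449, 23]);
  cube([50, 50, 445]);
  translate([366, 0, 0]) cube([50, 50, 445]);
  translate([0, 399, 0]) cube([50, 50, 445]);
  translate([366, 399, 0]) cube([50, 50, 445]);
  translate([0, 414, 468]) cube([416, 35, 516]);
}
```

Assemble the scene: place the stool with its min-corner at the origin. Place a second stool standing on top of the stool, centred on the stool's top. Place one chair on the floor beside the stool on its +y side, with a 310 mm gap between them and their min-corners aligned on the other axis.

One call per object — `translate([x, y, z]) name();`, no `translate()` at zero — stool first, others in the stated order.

stool();
translate([13, 37, 397]) stool_2();
translate([0, 664, 0]) chair();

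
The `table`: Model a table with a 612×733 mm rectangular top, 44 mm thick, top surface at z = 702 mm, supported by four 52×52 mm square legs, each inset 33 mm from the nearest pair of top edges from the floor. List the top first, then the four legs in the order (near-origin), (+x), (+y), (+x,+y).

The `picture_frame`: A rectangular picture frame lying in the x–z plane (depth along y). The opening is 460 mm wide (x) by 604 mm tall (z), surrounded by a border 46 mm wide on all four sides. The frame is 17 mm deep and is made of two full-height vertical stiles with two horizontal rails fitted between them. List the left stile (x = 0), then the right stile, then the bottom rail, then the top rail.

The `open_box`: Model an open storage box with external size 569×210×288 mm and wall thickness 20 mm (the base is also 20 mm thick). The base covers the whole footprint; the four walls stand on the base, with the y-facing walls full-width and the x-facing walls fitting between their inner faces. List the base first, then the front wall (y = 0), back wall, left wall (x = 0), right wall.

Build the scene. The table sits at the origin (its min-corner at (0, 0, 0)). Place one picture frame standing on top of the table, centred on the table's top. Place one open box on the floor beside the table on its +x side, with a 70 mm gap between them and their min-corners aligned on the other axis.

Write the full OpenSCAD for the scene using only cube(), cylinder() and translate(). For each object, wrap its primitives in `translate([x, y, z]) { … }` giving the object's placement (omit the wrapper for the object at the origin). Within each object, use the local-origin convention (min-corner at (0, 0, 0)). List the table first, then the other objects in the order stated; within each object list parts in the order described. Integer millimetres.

translate([0, 0, 658]) cube([612, 733, 44]);
translate([33, 33, 0]) cube([52, 52, 658]);
translate([527, 33, 0]) cube([52, 52, 658]);
translate([33, 648, 0]) cube([52, 52, 658]);
translate([527, 648, 0]) cube([52, 52, 658]);
translate([30, 358, 702]) {
  cube([46, 17, 696]);
  translate([506, 0, 0]) cube([46, 17, 696]);
  translate([46, 0, 0]) cube([460, 17, 46]);
  translate([46, 0, 650]) cube([460, 17, 46]);
}
translate([682, 0, 0]) {
  cube([569, 210, 20]);
  translate([0, 0, 20]) cube([569, 20, 268]);
  translate([0, 190, 20]) cube([569, 20, 268]);
  translate([0, 20, 20]) cube([20, 170, 268]);
  translate([549, 20, 20]) cube([20, 170, 268]);
}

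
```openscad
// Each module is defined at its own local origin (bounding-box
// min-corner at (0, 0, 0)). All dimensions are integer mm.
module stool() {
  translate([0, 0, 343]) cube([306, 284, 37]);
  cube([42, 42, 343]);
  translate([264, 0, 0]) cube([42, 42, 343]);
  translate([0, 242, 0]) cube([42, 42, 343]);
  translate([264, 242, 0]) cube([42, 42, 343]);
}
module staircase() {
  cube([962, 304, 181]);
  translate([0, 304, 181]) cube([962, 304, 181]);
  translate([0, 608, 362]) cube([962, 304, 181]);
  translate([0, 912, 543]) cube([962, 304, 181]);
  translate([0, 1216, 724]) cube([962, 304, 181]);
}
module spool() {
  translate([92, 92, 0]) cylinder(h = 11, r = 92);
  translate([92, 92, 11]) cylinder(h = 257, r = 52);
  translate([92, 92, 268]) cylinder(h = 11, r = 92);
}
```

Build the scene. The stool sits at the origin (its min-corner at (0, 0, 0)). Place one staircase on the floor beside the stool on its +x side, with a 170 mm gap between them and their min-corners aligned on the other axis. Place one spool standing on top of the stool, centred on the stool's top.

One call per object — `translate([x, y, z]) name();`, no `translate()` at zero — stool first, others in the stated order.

stool();
translate([476, 0, 0]) staircase();
translate([61, 50, 380]) spool();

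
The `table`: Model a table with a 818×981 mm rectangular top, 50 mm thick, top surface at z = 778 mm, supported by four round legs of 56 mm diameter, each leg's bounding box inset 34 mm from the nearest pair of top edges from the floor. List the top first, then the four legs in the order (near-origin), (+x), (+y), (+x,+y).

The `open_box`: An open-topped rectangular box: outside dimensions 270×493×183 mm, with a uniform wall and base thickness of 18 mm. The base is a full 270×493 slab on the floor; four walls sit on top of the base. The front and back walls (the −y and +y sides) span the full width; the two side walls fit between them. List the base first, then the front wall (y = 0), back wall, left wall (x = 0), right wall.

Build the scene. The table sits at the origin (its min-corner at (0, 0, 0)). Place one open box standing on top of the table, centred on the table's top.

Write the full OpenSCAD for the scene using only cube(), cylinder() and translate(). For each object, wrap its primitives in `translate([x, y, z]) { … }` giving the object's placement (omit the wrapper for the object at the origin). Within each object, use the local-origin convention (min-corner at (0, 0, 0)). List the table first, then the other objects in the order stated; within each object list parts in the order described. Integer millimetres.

translate([0, 0, 728]) cube([818, 981, 50]);
translate([62, 62, 0]) cylinder(h = 728, r = 28);
translate([756, 62, 0]) cylinder(h = 728, r = 28);
translate([62, 919, 0]) cylinder(h = 728, r = 28);
translate([756, 919, 0]) cylinder(h = 728, r = 28);
translate([274, 244, 778]) {
  cube([270, 493, 18]);
  translate([0, 0, 18]) cube([270, 18, 165]);
  translate([0, 475, 18]) cube([270, 18, 165]);
  translate([0, 18, 18]) cube([18, 457, 165]);
  translate([252, 18, 18]) cube([18, 457, 165]);
}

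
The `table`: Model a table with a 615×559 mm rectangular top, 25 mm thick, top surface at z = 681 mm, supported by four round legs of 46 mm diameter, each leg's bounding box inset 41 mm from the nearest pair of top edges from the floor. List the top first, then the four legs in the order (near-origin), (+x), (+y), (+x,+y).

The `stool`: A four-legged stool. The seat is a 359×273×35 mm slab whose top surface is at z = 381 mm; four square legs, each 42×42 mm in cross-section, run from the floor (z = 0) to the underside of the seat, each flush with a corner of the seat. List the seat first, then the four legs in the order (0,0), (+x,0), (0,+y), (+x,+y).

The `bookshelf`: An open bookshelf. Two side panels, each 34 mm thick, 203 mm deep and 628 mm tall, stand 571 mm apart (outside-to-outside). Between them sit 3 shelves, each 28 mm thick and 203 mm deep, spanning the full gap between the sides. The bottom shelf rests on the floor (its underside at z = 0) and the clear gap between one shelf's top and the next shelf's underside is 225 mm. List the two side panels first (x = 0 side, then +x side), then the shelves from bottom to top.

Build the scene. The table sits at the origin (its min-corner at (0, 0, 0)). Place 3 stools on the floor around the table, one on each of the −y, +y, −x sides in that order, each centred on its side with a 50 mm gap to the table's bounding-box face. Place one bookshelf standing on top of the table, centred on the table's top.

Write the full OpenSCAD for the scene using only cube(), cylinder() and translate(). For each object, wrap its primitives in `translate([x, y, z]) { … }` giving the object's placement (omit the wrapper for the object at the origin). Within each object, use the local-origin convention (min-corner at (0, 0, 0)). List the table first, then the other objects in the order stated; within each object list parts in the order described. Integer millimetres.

translate([0, 0, 656]) cube([615, 559, 25]);
translate([64, 64, 0]) cylinder(h = 656, r = 23);
translate([551, 64, 0]) cylinder(h = 656, r = 23);
translate([64, 495, 0]) cylinder(h = 656, r = 23);
translate([551, 495, 0]) cylinder(h = 656, r = 23);
translate([128, -323, 0]) {
  translate([0, 0, 346]) cube([359, 273, 35]);
  cube([42, 42, 346]);
  translate([317, 0, 0]) cube([42, 42, 346]);
  translate([0, 231, 0]) cube([42, 42, 346]);
  translate([317, 231, 0]) cube([42, 42, 346]);
}
translate([128, 609, 0]) {
  translate([0, 0, 346]) cube([359, 273, 35]);
  cube([42, 42, 346]);
  translate([317, 0, 0]) cube([42, 42, 346]);
  translate([0, 231, 0]) cube([42, 42, 346]);
  translate([317, 231, 0]) cube([42, 42, 346]);
}
translate([-409, 143, 0]) {
  translate([0, 0, 346]) cube([359, 273, 35]);
  cube([42, 42, 346]);
  translate([317, 0, 0]) cube([42, 42, 346]);
  translate([0, 231, 0]) cube([42, 42, 346]);
  translate([317, 231, 0]) cube([42, 42, 346]);
}
translate([22, 178, 681]) {
  cube([34, 203, 628]);
  translate([537, 0, 0]) cube([34, 203, 628]);
  translate([34, 0, 0]) cube([503, 203, 28]);
  translate([34, 0, 253]) cube([503, 203, 28]);
  translate([34, 0, 506]) cube([503, 203, 28]);
}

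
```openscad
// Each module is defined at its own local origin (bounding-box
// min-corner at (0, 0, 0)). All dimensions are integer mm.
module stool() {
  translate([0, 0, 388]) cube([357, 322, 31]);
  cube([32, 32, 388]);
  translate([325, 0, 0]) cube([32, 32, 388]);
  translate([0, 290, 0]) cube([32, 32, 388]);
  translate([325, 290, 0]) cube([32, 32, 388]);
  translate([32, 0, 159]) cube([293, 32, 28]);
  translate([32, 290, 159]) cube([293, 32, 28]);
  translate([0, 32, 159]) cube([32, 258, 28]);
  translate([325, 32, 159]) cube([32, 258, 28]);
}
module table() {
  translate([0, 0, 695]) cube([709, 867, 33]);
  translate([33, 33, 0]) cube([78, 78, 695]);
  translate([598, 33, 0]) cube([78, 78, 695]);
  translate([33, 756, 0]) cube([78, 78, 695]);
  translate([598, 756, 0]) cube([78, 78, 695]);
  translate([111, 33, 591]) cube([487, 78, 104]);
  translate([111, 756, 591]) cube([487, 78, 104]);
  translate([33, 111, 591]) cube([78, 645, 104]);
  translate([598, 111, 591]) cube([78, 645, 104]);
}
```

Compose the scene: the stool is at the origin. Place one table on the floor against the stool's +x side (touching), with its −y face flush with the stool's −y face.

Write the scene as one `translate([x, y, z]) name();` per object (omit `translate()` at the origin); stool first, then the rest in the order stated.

stool();
translate([357, 0, 0]) table();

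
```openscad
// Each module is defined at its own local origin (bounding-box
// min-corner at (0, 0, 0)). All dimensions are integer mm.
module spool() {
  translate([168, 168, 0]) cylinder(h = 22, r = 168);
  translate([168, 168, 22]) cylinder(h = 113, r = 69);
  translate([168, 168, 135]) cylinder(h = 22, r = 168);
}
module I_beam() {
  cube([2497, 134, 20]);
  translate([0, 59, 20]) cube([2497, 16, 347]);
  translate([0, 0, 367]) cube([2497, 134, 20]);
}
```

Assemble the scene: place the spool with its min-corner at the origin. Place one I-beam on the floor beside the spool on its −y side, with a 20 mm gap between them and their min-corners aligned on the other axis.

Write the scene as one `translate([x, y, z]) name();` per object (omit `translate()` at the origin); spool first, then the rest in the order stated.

spool();
translate([0, -154, 0]) I_beam();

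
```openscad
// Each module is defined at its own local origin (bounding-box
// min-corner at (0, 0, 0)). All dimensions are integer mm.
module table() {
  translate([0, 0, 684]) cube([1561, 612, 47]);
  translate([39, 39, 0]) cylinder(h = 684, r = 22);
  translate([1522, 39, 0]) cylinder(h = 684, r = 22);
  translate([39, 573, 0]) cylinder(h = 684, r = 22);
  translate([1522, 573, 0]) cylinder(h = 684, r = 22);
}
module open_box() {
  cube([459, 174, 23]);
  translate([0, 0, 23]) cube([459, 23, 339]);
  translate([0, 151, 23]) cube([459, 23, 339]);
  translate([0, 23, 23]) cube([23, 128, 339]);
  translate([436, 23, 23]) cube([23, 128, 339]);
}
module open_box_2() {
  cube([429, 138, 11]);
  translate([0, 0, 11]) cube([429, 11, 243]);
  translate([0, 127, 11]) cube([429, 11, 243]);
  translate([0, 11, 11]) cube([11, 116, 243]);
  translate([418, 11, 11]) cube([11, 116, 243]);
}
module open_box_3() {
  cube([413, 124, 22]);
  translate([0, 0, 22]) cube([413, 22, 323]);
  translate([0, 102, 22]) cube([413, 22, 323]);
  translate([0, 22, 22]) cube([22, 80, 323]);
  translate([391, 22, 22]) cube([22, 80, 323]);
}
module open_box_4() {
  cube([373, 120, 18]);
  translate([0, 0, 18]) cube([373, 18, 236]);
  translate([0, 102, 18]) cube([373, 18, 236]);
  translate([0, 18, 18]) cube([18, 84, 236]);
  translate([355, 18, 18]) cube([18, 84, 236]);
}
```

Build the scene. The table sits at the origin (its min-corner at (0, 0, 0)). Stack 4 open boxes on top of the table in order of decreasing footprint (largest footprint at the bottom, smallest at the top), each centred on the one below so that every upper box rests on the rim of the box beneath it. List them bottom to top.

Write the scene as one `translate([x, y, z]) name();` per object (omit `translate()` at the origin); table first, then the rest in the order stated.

table();
translate([551, 219, 731]) open_box();
translate([566, 237, 1093]) open_box_2();
translate([574, 244, 1347]) open_box_3();
translate([594, 246, 1692]) open_box_4();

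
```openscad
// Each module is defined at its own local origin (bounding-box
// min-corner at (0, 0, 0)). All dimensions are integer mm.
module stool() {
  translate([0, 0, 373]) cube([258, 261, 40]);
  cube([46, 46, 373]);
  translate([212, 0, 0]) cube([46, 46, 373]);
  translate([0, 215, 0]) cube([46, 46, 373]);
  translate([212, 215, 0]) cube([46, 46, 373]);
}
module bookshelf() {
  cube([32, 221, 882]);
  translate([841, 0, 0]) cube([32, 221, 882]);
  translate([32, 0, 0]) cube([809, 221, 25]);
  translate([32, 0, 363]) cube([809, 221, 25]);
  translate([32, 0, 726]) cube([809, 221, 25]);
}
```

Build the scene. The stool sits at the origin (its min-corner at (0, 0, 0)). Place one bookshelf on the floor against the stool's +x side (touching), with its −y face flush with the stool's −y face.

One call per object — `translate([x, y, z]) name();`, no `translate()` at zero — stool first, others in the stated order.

stool();
translate([258, 0, 0]) bookshelf();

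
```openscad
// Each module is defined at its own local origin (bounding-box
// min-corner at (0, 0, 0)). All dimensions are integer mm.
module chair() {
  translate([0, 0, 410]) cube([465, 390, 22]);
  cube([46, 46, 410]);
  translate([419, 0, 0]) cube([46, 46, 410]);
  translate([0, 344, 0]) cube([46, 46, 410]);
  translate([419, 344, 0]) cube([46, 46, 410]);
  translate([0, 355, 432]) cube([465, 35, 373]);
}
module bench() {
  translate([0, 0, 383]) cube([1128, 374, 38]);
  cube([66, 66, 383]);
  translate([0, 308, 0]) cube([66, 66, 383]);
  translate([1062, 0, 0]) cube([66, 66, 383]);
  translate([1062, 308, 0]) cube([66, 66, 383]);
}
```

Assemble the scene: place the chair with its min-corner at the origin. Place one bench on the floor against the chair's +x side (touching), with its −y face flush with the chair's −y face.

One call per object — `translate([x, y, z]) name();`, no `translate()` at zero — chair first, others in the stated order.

chair();
translate([465, 0, 0]) bench();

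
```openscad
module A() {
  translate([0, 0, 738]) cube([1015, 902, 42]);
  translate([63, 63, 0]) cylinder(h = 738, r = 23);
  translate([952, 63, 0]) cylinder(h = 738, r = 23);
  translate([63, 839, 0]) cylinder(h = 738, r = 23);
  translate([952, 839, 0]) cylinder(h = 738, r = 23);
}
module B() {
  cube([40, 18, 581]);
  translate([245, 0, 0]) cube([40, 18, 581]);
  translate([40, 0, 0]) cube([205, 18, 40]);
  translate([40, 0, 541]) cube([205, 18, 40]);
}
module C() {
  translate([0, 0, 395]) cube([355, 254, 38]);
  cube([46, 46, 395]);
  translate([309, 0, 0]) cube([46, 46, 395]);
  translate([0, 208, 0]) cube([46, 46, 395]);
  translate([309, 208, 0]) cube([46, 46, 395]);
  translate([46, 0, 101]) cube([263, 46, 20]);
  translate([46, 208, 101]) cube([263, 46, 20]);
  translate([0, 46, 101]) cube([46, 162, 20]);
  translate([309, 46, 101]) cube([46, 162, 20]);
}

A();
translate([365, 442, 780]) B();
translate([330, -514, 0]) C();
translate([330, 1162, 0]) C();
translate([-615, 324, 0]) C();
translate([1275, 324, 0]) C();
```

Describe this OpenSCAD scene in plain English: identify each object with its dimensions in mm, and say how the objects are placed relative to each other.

A is a table: top 1015 mm (x) × 902 mm (y), 42 mm thick, upper face at z = 780 mm, on four round legs of 46 mm diameter, each leg's bounding box inset 40 mm from the nearest pair of top edges, running from z = 0 to the bottom of the top.

B is a picture frame with a 205×501 mm rectangular opening (x by z) and a uniform 40 mm border on every side. Frame depth is 18 mm along y. It is built from two vertical stiles running the full outside height and two horizontal rails spanning the gap between the stiles.

C is a simple wooden stool: a rectangular seat 355 mm (x) by 254 mm (y), 38 mm thick, top face at z = 433 mm, on four square legs, each 46×46 mm in cross-section. The legs rest on z = 0, each flush with a corner of the seat. Four stretchers, 46 mm wide and 20 mm tall, connect adjacent legs with their undersides at z = 101 mm, each running between the inner faces of the legs it joins and aligned with the legs' outer faces on the other axis.

The picture frame is on top of the table, centred. Four stools sit around the table at the −y, +y, −x, +x sides.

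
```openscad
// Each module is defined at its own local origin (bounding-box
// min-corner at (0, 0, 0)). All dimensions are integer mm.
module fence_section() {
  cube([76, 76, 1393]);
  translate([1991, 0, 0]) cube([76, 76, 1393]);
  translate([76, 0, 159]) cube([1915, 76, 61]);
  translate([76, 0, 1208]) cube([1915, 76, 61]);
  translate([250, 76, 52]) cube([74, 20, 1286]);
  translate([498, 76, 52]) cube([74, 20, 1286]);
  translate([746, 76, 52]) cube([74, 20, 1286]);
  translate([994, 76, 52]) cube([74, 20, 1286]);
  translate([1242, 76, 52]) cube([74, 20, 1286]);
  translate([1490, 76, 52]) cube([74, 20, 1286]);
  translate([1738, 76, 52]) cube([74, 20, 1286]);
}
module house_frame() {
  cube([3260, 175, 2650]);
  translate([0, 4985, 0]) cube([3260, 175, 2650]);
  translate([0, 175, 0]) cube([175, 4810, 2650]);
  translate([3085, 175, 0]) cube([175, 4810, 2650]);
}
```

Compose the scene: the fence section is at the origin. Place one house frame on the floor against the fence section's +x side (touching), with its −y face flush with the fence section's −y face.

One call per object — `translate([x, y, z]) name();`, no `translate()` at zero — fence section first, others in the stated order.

fence_section();
translate([2067, 0, 0]) house_frame();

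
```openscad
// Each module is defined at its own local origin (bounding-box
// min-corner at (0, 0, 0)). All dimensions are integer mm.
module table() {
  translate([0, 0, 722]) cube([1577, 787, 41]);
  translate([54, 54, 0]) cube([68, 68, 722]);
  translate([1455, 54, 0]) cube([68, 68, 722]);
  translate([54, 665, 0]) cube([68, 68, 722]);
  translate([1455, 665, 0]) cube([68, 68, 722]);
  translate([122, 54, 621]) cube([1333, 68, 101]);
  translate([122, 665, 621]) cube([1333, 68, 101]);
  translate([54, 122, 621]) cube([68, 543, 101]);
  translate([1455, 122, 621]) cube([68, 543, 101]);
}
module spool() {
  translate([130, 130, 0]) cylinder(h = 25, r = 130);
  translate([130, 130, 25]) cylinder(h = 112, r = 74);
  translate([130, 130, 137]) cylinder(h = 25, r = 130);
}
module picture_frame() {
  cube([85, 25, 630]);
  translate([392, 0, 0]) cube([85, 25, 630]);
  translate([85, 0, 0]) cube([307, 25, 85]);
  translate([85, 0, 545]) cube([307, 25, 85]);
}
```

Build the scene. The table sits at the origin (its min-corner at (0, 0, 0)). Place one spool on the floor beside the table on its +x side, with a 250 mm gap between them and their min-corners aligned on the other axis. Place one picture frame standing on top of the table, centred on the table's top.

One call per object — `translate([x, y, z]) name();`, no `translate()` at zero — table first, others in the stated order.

table();
translate([1827, 0, 0]) spool();
translate([550, 381, 763]) picture_frame();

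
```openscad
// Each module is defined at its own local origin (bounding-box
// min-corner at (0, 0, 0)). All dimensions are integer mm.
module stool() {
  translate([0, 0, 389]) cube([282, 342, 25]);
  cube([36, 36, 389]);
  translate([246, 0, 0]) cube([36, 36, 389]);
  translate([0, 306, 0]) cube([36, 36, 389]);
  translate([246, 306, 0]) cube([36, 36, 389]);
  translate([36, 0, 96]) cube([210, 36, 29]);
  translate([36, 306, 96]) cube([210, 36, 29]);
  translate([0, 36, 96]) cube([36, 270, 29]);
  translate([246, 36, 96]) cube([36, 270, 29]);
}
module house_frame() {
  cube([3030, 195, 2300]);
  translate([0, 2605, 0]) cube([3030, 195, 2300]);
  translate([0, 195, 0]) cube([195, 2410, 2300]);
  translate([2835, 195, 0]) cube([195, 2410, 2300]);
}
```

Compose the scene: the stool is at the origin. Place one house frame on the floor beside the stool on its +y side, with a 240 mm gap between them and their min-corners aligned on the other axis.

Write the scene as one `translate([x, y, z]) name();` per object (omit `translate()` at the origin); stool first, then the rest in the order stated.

stool();
translate([0, 582, 0]) house_frame();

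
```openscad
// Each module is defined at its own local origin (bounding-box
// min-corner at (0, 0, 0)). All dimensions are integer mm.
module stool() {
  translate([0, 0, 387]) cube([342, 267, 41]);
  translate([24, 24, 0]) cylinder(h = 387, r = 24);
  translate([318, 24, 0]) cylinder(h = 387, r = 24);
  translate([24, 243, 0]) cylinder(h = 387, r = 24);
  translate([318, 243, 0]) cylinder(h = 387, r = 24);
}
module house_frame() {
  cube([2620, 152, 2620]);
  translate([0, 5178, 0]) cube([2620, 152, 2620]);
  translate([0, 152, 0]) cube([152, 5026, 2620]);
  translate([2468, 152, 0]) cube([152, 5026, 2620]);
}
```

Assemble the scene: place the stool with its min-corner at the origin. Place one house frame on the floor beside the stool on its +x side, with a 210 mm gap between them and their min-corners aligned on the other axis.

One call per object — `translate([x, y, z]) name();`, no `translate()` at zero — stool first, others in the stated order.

stool();
translate([552, 0, 0]) house_frame();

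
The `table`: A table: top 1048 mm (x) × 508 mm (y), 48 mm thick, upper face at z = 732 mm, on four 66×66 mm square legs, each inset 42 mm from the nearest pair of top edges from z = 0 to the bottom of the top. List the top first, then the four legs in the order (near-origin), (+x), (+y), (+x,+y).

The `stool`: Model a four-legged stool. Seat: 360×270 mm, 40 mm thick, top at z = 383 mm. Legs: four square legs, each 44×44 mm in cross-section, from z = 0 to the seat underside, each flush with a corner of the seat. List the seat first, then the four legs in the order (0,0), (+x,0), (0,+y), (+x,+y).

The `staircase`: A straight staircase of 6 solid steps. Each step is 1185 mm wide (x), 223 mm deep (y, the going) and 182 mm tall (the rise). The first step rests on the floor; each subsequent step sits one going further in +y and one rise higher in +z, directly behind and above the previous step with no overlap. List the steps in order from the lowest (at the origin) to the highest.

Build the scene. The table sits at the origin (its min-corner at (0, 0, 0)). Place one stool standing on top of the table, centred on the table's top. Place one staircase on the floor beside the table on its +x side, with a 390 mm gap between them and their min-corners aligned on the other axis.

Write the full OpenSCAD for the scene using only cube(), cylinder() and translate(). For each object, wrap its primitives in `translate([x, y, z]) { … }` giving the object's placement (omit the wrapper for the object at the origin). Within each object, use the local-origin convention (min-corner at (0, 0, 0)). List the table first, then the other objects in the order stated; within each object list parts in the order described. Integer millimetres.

translate([0, 0, 684]) cube([1048, 508, 48]);
translate([42, 42, 0]) cube([66, 66, 684]);
translate([940, 42, 0]) cube([66, 66, 684]);
translate([42, 400, 0]) cube([66, 66, 684]);
translate([940, 400, 0]) cube([66, 66, 684]);
translate([344, 119, 732]) {
  translate([0, 0, 343]) cube([360, 270, 40]);
  cube([44, 44, 343]);
  translate([316, 0, 0]) cube([44, 44, 343]);
  translate([0, 226, 0]) cube([44, 44, 343]);
  translate([316, 226, 0]) cube([44, 44, 343]);
}
translate([1438, 0, 0]) {
  cube([1185, 223, 182]);
  translate([0, 223, 182]) cube([1185, 223, 182]);
  translate([0, 446, 364]) cube([1185, 223, 182]);
  translate([0, 669, 546]) cube([1185, 223, 182]);
  translate([0, 892, 728]) cube([1185, 223, 182]);
  translate([0, 1115, 910]) cube([1185, 223, 182]);
}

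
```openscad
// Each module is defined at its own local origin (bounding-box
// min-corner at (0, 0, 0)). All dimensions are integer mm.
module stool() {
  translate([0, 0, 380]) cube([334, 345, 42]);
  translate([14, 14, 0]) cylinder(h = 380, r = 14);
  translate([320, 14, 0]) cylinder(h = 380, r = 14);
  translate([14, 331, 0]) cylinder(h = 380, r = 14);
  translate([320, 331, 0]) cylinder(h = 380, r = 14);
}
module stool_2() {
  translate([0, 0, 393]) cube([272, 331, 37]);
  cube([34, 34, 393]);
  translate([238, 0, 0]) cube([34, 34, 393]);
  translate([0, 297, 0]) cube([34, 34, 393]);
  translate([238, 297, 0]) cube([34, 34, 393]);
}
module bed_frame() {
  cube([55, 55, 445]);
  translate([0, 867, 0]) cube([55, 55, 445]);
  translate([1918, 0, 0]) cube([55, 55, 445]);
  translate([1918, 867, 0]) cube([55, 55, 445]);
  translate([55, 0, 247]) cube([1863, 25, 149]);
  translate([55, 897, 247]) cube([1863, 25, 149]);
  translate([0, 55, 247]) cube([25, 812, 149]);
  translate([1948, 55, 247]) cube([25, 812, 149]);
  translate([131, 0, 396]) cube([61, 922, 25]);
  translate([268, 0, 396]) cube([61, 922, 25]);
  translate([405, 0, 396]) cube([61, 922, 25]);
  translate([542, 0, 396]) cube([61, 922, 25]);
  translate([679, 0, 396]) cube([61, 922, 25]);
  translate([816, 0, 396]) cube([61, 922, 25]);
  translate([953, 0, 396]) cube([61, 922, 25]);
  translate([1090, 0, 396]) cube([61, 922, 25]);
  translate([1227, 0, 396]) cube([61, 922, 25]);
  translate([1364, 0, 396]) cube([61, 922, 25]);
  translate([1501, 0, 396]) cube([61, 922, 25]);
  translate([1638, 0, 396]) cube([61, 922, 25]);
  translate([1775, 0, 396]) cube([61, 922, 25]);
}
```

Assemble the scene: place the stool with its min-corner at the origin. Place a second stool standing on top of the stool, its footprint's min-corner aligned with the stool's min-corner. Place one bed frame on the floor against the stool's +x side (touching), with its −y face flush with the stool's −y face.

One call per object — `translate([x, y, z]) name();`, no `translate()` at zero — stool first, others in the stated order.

stool();
translate([0, 0, 422]) stool_2();
translate([334, 0, 0]) bed_frame();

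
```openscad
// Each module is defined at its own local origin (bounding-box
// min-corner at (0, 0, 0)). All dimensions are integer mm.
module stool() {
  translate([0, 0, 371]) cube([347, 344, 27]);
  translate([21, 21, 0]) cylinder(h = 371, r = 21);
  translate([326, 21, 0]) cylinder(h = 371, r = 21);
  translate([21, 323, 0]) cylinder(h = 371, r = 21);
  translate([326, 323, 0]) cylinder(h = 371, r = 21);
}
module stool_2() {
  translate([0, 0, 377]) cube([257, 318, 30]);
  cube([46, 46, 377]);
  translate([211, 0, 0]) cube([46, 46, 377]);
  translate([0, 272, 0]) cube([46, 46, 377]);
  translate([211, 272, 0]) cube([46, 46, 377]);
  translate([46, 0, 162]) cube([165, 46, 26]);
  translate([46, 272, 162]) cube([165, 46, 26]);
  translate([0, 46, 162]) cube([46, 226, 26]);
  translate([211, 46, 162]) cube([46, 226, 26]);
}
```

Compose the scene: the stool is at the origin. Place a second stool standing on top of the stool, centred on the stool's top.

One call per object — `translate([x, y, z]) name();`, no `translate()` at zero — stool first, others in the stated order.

stool();
translate([45, 13, 398]) stool_2();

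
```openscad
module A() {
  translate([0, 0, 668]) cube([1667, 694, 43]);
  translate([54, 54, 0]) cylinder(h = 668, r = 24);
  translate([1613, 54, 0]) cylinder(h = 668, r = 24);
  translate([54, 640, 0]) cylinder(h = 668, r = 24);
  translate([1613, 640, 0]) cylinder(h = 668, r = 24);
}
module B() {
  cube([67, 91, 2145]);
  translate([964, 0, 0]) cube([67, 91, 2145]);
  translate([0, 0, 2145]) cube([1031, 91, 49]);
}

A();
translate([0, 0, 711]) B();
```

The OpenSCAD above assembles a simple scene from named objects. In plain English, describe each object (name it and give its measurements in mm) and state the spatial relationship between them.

A is a table with a 1667×694 mm rectangular top, 43 mm thick, top surface at z = 711 mm, supported by four round legs of 48 mm diameter, each leg's bounding box inset 30 mm from the nearest pair of top edges, running from the floor.

B is a rectangular door frame: two vertical jambs of 67×91 mm section, 2145 mm tall, with a clear opening 897 mm wide between their inner faces. A header 49 mm tall and 91 mm deep lies on top of the jambs and spans the full outside width.

The door frame is on top of the table.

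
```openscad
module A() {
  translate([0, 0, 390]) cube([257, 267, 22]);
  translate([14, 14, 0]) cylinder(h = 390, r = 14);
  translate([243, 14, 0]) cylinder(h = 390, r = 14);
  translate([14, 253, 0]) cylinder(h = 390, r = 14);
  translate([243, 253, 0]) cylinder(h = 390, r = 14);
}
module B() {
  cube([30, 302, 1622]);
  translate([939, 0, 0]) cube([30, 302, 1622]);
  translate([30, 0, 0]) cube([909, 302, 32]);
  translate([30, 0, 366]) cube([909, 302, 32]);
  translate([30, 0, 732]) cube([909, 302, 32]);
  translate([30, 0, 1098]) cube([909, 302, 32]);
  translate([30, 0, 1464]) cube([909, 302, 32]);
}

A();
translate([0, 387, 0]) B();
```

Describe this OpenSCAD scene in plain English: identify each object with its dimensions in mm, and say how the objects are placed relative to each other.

A is a four-legged stool. The seat is 257×267 mm, 22 mm thick, top at z = 412 mm. It stands on four round legs, each 28 mm in diameter, from z = 0 to the seat underside, each leg's axis is inset half a diameter from the nearest pair of seat edges (so the leg's bounding box is flush with the corner).

B is a bookshelf 969 mm wide overall, 302 mm deep and 1622 mm tall. The two sides are 30 mm thick vertical panels. 5 horizontal shelves of 32 mm thickness span between the inner faces of the sides; the lowest shelf sits on the floor and shelves are stacked with a clear vertical gap of 334 mm between each pair.

The bookshelf is on the floor beside the stool on its +y side.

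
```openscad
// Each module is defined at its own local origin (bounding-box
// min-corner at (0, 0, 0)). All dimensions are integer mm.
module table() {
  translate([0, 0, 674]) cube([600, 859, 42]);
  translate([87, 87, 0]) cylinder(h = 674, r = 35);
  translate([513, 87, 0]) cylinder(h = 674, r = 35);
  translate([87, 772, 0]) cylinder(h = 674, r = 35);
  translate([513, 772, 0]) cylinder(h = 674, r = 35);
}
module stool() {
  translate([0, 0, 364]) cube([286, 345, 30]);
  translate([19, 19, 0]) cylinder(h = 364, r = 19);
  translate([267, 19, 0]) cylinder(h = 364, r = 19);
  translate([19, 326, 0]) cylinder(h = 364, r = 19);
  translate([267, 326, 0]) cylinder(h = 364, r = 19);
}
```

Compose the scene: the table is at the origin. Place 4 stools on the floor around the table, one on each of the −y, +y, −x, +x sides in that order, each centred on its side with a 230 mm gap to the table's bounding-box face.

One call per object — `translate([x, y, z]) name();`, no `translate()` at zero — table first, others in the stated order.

table();
translate([157, -575, 0]) stool();
translate([157, 1089, 0]) stool();
translate([-516, 257, 0]) stool();
translate([830, 257, 0]) stool();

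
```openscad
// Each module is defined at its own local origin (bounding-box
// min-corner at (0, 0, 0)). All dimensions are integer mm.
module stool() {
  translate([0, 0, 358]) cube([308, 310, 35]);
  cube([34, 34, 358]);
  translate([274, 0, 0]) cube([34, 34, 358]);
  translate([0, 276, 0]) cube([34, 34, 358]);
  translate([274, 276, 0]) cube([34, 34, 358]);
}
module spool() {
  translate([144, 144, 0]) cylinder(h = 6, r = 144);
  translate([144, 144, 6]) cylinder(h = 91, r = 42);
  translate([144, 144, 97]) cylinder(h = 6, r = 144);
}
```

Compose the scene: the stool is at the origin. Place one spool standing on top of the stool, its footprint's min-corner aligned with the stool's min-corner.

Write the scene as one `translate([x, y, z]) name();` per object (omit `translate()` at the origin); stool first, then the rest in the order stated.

stool();
translate([0, 0, 393]) spool();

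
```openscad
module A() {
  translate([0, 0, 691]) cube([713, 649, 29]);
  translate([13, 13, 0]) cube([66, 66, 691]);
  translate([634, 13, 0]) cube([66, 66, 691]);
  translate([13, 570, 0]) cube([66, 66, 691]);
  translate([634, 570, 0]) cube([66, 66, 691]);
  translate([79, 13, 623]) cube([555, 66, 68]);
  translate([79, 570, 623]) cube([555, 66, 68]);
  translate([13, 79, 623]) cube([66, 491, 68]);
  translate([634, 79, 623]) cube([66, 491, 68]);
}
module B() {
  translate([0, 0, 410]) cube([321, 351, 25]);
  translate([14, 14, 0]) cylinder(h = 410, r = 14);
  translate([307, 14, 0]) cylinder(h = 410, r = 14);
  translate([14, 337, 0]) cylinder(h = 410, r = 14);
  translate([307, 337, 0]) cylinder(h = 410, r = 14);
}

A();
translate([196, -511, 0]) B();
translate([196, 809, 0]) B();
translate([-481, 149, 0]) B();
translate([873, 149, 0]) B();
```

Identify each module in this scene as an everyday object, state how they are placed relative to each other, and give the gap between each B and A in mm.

Each stool's nearest face is 160 mm from the table's bounding box.

A is a table. B is a stool. Four stools sit around the table at the −y, +y, −x, +x sides. The gap between each stool and the table is 160 mm.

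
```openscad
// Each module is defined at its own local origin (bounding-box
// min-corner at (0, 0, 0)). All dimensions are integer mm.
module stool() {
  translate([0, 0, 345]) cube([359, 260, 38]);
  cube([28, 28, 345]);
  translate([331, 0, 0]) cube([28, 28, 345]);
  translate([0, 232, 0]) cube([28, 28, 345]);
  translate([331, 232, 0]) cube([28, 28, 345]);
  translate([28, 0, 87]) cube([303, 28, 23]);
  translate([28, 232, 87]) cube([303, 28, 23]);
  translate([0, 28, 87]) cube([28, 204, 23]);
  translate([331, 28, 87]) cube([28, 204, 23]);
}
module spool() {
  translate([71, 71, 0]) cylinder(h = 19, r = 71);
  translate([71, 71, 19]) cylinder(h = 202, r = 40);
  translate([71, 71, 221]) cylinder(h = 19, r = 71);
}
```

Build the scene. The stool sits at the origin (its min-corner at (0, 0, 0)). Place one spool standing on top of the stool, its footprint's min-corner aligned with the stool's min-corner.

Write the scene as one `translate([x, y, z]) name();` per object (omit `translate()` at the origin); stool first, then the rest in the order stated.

stool();
translate([0, 0, 383]) spool();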